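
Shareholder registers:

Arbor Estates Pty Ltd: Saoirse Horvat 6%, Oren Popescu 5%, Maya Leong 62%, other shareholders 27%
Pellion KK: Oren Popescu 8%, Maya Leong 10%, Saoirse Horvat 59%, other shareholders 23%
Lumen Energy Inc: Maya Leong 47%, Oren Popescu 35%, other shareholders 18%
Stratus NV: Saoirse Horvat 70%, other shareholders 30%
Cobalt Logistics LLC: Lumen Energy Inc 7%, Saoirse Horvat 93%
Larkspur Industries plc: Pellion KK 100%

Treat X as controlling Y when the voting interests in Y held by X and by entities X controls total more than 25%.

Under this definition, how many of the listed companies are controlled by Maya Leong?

Maya holds 62% of Arbor, so Maya controls Arbor.
Maya holds 47% of Lumen, so Maya controls Lumen.
No other company's threshold is met.
Maya controls 2 companies.

2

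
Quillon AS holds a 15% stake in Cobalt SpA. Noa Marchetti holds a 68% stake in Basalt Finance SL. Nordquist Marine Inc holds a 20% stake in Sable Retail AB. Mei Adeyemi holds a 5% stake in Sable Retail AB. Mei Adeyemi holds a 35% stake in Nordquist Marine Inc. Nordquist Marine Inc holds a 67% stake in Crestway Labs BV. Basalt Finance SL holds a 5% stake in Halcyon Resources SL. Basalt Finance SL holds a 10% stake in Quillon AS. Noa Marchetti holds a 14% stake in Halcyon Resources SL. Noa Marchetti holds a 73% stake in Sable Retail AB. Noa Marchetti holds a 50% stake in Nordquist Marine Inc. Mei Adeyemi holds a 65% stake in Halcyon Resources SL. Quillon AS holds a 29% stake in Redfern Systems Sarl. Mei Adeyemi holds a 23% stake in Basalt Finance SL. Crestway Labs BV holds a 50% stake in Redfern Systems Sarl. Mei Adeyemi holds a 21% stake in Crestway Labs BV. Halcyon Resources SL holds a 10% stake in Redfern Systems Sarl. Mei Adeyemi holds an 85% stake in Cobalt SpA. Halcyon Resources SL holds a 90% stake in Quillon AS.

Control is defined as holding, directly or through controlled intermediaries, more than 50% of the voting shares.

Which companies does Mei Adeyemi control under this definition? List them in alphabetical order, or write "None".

Cobalt SpA, Halcyon Resources SL, Quillon AS

Mei holds 65% of Halcyon, so Mei controls Halcyon.
Halcyon holds 90% of Quillon, so Mei controls Quillon.
Mei and Quillon together hold 85% + 15% = 100% of Cobalt, so Mei controls Cobalt.
No other company's threshold is met.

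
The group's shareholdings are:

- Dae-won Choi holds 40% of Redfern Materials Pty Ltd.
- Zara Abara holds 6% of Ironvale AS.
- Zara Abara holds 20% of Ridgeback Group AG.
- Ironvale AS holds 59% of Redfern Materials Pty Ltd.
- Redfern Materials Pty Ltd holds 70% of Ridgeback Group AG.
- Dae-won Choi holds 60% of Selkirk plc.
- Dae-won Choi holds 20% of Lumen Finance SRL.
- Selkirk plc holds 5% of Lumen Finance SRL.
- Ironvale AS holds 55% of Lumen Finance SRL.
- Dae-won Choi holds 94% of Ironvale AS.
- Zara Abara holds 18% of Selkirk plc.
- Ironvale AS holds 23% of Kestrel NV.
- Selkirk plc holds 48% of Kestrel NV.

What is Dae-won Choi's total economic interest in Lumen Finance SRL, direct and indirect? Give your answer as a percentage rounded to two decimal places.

Dae-won reaches Lumen along 3 paths.
Direct stake: 20% = 20%.
Via Ironvale: 94% × 55% = 51.7%.
Via Selkirk: 60% × 5% = 3%.
Total: 20% + 51.7% + 3% = 74.7%.
Rounded: 74.70%.

74.70%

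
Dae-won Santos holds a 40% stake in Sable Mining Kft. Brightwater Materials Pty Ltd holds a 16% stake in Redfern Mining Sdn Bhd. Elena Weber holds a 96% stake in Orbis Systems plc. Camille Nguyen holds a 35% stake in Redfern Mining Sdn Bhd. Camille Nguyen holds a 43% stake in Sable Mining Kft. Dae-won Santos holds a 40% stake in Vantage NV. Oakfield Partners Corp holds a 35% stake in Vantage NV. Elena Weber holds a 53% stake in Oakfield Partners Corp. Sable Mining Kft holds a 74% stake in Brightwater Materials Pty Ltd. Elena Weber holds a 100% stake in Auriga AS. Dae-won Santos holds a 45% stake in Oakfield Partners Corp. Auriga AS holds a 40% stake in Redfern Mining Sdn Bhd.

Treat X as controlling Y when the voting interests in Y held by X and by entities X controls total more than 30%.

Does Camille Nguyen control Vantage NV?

No

Camille holds 43% of Sable, so Camille controls Sable.
Sable holds 74% of Brightwater, so Camille controls Brightwater.
Brightwater and Camille together hold 16% + 35% = 51% of Redfern, so Camille controls Redfern.
Neither Camille nor any entity Camille controls holds any voting interest in Vantage.
So Camille does not control Vantage.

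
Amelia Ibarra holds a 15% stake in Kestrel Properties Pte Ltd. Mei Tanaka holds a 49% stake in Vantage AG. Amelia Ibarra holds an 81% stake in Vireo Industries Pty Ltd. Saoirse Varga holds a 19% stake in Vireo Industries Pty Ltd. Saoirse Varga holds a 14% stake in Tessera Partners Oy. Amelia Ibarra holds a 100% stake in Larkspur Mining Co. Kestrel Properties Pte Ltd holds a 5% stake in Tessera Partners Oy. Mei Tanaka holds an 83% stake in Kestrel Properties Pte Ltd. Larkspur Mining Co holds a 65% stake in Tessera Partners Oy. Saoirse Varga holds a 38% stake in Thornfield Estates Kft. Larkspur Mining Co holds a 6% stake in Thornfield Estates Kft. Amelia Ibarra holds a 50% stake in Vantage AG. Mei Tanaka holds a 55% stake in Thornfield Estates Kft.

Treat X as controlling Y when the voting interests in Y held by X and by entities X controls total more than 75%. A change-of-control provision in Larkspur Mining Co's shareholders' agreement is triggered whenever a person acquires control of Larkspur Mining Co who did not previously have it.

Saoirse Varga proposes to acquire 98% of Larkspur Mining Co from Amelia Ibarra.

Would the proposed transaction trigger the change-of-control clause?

Yes

The purchase adds only to Saoirse's holdings (Amelia's stake shrinks), so Saoirse is the only person who could newly come to control Larkspur.
Saoirse's largest direct stake is 38% in Thornfield, which does not meet the threshold, so Saoirse controls no company.
Neither Saoirse nor any entity Saoirse controls holds any voting interest in Larkspur.
So before the transaction, Saoirse does not control Larkspur.
After the purchase, Saoirse holds 98% of Larkspur directly, and Amelia's stake falls to 2%.
Saoirse holds 98% of Larkspur, so Saoirse controls Larkspur.
Saoirse did not control Larkspur before and does after, so the clause is triggered.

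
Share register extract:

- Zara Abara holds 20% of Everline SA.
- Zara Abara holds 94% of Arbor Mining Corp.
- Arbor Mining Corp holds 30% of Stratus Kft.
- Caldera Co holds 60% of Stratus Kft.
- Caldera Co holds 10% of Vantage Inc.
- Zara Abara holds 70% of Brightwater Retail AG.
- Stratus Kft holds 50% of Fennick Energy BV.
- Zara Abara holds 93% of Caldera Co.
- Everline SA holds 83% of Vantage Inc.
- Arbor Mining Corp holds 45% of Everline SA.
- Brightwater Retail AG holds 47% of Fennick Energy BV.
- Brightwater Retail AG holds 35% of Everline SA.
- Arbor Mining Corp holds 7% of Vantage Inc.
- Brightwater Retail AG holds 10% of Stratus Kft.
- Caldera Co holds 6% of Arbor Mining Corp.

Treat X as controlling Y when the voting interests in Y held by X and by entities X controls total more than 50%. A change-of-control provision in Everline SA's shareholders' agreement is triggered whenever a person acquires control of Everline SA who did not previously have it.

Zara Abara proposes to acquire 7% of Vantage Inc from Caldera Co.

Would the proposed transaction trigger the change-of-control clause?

The purchase adds only to Zara's holdings (Caldera's stake shrinks), so Zara is the only person who could newly come to control Everline.
Zara holds 93% of Caldera, so Zara controls Caldera.
Zara and Caldera together hold 94% + 6% = 100% of Arbor, so Zara controls Arbor.
Zara holds 70% of Brightwater, so Zara controls Brightwater.
Zara and Brightwater and Arbor together hold 20% + 35% + 45% = 100% of Everline, so Zara controls Everline.
So Zara already controls Everline before the transaction.
After the purchase, Zara holds 7% of Vantage directly, and Caldera's stake falls to 3%.
Zara controlled Everline already, so this is not a new person acquiring control; every other person's position is unchanged or reduced.
No new person acquires control, so the clause is not triggered.

No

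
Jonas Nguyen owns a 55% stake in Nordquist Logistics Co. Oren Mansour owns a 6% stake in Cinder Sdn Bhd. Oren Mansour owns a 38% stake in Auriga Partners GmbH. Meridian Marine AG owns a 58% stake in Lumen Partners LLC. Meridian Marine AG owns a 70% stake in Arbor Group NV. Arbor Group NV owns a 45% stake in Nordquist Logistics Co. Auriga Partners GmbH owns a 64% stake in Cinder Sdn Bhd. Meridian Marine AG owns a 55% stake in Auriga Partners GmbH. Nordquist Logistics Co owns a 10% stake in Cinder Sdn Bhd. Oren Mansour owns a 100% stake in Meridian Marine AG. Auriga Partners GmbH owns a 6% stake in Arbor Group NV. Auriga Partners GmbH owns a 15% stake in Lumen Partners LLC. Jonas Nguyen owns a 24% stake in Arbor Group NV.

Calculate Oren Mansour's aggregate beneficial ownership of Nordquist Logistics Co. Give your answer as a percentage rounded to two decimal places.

Oren reaches Nordquist along 3 paths.
Via Meridian → Arbor: 100% × 70% × 45% = 31.5%.
Via Meridian → Auriga → Arbor: 100% × 55% × 6% × 45% = 1.485%.
Via Auriga → Arbor: 38% × 6% × 45% = 1.026%.
Total: 31.5% + 1.485% + 1.026% = 34.011%.
Rounded: 34.01%.

34.01%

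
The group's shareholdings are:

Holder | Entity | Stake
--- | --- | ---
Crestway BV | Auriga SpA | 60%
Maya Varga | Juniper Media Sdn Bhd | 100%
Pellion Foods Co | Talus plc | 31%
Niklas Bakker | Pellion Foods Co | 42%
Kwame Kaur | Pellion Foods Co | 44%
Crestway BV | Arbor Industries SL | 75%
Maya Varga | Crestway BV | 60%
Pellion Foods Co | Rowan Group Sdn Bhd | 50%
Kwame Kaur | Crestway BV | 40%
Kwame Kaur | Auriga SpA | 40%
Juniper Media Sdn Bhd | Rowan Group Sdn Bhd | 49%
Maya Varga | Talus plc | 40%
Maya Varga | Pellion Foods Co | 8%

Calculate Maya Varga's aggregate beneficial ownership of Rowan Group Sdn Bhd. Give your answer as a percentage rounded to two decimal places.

Maya reaches Rowan along 2 paths.
Via Pellion: 8% × 50% = 4%.
Via Juniper: 100% × 49% = 49%.
Total: 4% + 49% = 53%.
Rounded: 53.00%.

53.00%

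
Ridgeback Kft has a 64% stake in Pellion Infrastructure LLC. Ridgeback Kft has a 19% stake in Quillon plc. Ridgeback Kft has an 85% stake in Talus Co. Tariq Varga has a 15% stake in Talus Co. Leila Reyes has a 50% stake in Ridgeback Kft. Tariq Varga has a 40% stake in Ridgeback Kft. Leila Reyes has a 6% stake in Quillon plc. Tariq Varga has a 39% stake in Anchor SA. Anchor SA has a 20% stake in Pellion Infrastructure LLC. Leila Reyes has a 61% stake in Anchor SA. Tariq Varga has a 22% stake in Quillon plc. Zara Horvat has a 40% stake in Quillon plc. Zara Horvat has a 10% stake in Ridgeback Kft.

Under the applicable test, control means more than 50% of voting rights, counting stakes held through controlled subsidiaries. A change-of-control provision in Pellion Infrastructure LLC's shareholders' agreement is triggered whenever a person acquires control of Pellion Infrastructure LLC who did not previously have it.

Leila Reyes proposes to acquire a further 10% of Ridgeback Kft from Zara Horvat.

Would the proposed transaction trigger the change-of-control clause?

The purchase adds only to Leila's holdings (Zara's stake shrinks), so Leila is the only person who could newly come to control Pellion.
Leila holds 61% of Anchor, so Leila controls Anchor.
In Pellion, Leila's side holds only 20%, not > 50%.
So before the transaction, Leila does not control Pellion.
After the purchase, Leila's direct stake in Ridgeback rises to 50% + 10% = 60%, and Zara's stake falls to 0%.
Leila holds 60% of Ridgeback, so Leila controls Ridgeback.
Anchor and Ridgeback together hold 20% + 64% = 84% of Pellion, so Leila controls Pellion.
Leila did not control Pellion before and does after, so the clause is triggered.

Yes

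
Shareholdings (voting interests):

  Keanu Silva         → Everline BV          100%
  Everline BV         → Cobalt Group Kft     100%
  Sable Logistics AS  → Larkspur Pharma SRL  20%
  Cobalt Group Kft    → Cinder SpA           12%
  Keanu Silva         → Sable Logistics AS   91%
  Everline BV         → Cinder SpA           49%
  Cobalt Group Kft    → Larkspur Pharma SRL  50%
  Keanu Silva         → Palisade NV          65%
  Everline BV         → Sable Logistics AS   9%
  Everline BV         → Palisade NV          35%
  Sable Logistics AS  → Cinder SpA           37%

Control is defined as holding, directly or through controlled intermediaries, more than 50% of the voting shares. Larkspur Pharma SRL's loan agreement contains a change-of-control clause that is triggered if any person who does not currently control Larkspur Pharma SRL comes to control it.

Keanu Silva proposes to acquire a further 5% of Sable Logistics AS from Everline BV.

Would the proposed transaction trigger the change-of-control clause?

No

The purchase adds only to Keanu's holdings (Everline's stake shrinks), so Keanu is the only person who could newly come to control Larkspur.
Keanu holds 100% of Everline, so Keanu controls Everline.
Everline holds 100% of Cobalt, so Keanu controls Cobalt.
Everline and Keanu together hold 9% + 91% = 100% of Sable, so Keanu controls Sable.
Cobalt and Sable together hold 50% + 20% = 70% of Larkspur, so Keanu controls Larkspur.
So Keanu already controls Larkspur before the transaction.
After the purchase, Keanu's direct stake in Sable rises to 91% + 5% = 96%, and Everline's stake falls to 4%.
Keanu controlled Larkspur already, so this is not a new person acquiring control; every other person's position is unchanged or reduced.
No new person acquires control, so the clause is not triggered.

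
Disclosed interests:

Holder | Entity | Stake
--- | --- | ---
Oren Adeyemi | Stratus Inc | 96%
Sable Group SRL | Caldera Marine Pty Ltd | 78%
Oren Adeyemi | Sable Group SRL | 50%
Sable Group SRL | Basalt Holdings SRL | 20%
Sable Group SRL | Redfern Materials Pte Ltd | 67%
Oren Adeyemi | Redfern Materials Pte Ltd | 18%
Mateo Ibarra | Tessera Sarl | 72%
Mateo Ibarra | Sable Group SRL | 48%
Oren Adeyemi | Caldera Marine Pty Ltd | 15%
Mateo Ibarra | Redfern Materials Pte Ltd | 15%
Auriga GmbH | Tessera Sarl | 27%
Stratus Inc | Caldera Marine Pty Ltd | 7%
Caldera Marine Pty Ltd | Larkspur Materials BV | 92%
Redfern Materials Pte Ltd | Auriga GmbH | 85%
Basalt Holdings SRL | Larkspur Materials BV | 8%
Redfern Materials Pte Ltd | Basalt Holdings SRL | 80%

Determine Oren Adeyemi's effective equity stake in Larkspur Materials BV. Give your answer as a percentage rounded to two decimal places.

Oren reaches Larkspur along 6 paths.
Via Sable → Basalt: 50% × 20% × 8% = 0.8%.
Via Redfern → Basalt: 18% × 80% × 8% = 1.152%.
Via Sable → Redfern → Basalt: 50% × 67% × 80% × 8% = 2.144%.
Via Sable → Caldera: 50% × 78% × 92% = 35.88%.
Via Stratus → Caldera: 96% × 7% × 92% = 6.1824%.
Via Caldera: 15% × 92% = 13.8%.
Total: 0.8% + 1.152% + 2.144% + 35.88% + 6.1824% + 13.8% = 59.9584%.
Rounded: 59.96%.

59.96%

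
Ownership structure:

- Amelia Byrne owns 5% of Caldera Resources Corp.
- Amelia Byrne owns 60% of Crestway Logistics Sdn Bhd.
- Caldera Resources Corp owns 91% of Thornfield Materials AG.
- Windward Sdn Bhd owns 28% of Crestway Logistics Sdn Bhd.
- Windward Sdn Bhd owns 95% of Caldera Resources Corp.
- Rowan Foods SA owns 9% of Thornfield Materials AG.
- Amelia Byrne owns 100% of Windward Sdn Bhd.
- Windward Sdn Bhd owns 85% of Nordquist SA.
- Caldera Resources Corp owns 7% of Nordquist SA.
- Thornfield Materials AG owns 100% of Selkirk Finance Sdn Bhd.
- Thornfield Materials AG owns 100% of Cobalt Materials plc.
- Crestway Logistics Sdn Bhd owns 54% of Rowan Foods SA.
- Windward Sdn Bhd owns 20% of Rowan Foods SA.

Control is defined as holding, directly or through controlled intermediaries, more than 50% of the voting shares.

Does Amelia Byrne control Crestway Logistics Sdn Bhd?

Yes

Amelia holds 100% of Windward, so Amelia controls Windward.
Windward and Amelia together hold 28% + 60% = 88% of Crestway, so Amelia controls Crestway.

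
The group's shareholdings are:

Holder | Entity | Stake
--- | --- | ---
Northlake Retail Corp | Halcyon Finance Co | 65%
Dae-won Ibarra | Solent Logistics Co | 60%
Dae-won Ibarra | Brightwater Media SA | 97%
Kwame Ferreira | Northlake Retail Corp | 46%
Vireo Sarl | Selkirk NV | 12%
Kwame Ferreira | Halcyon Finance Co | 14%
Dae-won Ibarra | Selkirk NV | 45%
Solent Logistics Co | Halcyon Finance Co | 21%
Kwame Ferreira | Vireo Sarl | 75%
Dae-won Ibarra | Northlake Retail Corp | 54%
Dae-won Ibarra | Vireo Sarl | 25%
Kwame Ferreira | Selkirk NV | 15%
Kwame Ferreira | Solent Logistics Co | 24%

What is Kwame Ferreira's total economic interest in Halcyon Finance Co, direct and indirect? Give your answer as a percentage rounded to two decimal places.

Kwame reaches Halcyon along 3 paths.
Direct stake: 14% = 14%.
Via Northlake: 46% × 65% = 29.9%.
Via Solent: 24% × 21% = 5.04%.
Total: 14% + 29.9% + 5.04% = 48.94%.

48.94%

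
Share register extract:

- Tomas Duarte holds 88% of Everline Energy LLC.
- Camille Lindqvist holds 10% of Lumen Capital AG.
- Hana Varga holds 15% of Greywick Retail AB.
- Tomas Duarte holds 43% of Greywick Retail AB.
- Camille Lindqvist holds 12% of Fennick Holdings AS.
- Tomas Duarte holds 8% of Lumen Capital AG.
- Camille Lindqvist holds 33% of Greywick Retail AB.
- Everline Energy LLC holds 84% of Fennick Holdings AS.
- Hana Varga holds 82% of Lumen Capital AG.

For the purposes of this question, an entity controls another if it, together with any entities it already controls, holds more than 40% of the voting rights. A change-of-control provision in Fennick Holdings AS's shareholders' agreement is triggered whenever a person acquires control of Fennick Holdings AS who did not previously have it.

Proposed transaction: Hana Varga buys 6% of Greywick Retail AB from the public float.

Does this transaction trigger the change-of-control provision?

No

The purchase changes only Hana's holdings, so Hana is the only person who could newly come to control Fennick.
Hana holds 82% of Lumen, so Hana controls Lumen.
Neither Hana nor any entity Hana controls holds any voting interest in Fennick.
So before the transaction, Hana does not control Fennick.
After the purchase, Hana's direct stake in Greywick rises to 15% + 6% = 21%.
Hana's side now holds 21% of Greywick, not > 40%, so Hana still does not control Greywick.
After the transaction, neither Hana nor any entity Hana controls holds a voting interest in Fennick, so Hana still does not control it.
No new person acquires control, so the clause is not triggered.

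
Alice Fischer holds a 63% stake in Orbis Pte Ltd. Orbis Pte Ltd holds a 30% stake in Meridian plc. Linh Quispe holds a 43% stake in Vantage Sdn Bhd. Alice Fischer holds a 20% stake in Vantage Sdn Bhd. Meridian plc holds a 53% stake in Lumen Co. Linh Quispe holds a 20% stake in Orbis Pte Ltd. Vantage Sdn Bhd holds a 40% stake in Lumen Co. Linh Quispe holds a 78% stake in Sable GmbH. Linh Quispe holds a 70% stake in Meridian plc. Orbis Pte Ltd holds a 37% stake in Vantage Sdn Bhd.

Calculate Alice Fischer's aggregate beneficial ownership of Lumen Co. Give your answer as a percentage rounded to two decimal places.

27.34%

Alice reaches Lumen along 3 paths.
Via Orbis → Meridian: 63% × 30% × 53% = 10.017%.
Via Orbis → Vantage: 63% × 37% × 40% = 9.324%.
Via Vantage: 20% × 40% = 8%.
Total: 10.017% + 9.324% + 8% = 27.341%.
Rounded: 27.34%.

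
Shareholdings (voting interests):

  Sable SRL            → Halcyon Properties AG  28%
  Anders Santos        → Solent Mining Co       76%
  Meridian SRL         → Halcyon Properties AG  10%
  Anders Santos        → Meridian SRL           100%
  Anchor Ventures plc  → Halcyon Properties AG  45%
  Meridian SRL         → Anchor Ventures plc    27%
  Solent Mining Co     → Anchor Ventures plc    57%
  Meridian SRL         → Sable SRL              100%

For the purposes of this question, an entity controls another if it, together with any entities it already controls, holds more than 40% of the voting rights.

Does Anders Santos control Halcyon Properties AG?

Anders holds 100% of Meridian, so Anders controls Meridian.
Meridian holds 100% of Sable, so Anders controls Sable.
Anders holds 76% of Solent, so Anders controls Solent.
Solent and Meridian together hold 57% + 27% = 84% of Anchor, so Anders controls Anchor.
Anchor and Sable and Meridian together hold 45% + 28% + 10% = 83% of Halcyon, so Anders controls Halcyon.

Yes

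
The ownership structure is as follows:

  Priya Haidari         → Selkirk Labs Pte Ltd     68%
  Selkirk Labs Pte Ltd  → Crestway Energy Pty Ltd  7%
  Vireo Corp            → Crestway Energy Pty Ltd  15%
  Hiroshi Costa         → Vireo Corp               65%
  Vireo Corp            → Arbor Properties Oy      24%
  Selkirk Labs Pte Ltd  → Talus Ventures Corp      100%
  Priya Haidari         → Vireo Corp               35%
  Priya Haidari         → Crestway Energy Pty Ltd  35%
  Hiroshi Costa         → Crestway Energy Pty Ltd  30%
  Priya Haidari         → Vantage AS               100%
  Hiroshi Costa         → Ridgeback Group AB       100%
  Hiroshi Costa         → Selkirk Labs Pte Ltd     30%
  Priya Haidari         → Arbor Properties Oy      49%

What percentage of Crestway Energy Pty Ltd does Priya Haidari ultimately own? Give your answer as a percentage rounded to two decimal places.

Priya reaches Crestway along 3 paths.
Direct stake: 35% = 35%.
Via Selkirk: 68% × 7% = 4.76%.
Via Vireo: 35% × 15% = 5.25%.
Total: 35% + 4.76% + 5.25% = 45.01%.

45.01%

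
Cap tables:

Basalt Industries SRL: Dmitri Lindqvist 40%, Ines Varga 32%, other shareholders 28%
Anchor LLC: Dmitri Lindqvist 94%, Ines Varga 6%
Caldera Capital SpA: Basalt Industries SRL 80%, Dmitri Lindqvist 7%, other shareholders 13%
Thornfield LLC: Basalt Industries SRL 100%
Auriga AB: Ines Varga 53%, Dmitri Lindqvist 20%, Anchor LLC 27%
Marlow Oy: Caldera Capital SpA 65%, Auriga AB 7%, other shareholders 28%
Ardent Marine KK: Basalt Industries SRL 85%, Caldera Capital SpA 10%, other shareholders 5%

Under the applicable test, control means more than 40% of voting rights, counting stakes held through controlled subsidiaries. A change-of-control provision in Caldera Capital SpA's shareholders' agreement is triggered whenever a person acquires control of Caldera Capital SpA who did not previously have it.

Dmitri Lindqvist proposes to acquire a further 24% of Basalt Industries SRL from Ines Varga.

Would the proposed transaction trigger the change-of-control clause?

The purchase adds only to Dmitri's holdings (Ines's stake shrinks), so Dmitri is the only person who could newly come to control Caldera.
Dmitri holds 94% of Anchor, so Dmitri controls Anchor.
Dmitri and Anchor together hold 20% + 27% = 47% of Auriga, so Dmitri controls Auriga.
In Caldera, Dmitri's side holds only 7%, not > 40%.
So before the transaction, Dmitri does not control Caldera.
After the purchase, Dmitri's direct stake in Basalt rises to 40% + 24% = 64%, and Ines's stake falls to 8%.
Dmitri holds 64% of Basalt, so Dmitri controls Basalt.
Basalt and Dmitri together hold 80% + 7% = 87% of Caldera, so Dmitri controls Caldera.
Dmitri did not control Caldera before and does after, so the clause is triggered.

Yes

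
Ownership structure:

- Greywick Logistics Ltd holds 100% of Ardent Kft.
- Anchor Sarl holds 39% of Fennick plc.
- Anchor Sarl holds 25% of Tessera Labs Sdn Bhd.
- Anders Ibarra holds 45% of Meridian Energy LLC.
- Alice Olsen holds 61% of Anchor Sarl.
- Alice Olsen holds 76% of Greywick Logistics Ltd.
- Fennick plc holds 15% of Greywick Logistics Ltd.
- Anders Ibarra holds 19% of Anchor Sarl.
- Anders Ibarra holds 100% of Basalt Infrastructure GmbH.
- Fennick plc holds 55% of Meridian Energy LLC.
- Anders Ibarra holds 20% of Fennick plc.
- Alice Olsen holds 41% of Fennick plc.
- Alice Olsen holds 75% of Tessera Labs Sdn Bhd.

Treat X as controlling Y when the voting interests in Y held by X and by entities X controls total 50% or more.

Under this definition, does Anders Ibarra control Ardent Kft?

No

Anders holds 100% of Basalt, so Anders controls Basalt.
Neither Anders nor any entity Anders controls holds any voting interest in Ardent.
So Anders does not control Ardent.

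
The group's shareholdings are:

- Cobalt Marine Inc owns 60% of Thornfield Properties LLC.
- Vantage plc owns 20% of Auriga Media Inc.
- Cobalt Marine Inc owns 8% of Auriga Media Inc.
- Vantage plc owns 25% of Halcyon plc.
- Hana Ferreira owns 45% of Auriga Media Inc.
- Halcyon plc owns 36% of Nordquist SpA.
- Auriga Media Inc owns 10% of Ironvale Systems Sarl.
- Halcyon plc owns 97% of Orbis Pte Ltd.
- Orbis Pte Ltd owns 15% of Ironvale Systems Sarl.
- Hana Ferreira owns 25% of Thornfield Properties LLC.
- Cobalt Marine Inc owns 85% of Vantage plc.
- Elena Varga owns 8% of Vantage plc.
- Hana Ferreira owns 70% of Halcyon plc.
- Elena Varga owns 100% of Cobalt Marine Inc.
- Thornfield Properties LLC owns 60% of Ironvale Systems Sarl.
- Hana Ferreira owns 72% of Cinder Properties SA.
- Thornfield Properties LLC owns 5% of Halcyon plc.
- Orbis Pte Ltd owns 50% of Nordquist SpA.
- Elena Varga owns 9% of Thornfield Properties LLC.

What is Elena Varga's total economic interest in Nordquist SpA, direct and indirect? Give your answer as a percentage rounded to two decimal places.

Elena reaches Nordquist along 8 paths.
Via Cobalt → Thornfield → Halcyon → Orbis: 100% × 60% × 5% × 97% × 50% = 1.455%.
Via Thornfield → Halcyon → Orbis: 9% × 5% × 97% × 50% = 0.21825%.
Via Vantage → Halcyon → Orbis: 8% × 25% × 97% × 50% = 0.97%.
Via Cobalt → Vantage → Halcyon → Orbis: 100% × 85% × 25% × 97% × 50% = 10.30625%.
Via Cobalt → Thornfield → Halcyon: 100% × 60% × 5% × 36% = 1.08%.
Via Thornfield → Halcyon: 9% × 5% × 36% = 0.162%.
Via Vantage → Halcyon: 8% × 25% × 36% = 0.72%.
Via Cobalt → Vantage → Halcyon: 100% × 85% × 25% × 36% = 7.65%.
Total: 1.455% + 0.21825% + 0.97% + 10.30625% + 1.08% + 0.162% + 0.72% + 7.65% = 22.5615%.
Rounded: 22.56%.

22.56%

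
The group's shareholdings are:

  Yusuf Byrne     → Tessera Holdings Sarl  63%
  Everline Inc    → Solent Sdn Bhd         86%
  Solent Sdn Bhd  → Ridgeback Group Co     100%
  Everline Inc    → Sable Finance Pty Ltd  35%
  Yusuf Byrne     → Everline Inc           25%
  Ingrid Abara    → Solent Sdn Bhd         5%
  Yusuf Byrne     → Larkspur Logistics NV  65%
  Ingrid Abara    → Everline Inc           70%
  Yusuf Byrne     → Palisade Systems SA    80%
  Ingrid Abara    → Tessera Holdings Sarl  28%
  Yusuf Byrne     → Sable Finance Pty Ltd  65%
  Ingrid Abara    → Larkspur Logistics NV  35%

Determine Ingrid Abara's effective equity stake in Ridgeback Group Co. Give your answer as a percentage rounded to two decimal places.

65.20%

Ingrid reaches Ridgeback along 2 paths.
Via Everline → Solent: 70% × 86% × 100% = 60.2%.
Via Solent: 5% × 100% = 5%.
Total: 60.2% + 5% = 65.2%.
Rounded: 65.20%.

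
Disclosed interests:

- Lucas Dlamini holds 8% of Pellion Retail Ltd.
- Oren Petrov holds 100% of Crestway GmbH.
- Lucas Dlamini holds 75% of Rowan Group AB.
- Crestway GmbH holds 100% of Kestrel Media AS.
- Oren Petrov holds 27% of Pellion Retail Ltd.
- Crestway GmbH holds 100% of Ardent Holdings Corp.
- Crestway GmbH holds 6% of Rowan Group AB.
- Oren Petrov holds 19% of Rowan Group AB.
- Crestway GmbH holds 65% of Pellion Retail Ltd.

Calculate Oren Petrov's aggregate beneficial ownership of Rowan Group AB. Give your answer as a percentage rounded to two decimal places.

25.00%

Oren reaches Rowan along 2 paths.
Via Crestway: 100% × 6% = 6%.
Direct stake: 19% = 19%.
Total: 6% + 19% = 25%.
Rounded: 25.00%.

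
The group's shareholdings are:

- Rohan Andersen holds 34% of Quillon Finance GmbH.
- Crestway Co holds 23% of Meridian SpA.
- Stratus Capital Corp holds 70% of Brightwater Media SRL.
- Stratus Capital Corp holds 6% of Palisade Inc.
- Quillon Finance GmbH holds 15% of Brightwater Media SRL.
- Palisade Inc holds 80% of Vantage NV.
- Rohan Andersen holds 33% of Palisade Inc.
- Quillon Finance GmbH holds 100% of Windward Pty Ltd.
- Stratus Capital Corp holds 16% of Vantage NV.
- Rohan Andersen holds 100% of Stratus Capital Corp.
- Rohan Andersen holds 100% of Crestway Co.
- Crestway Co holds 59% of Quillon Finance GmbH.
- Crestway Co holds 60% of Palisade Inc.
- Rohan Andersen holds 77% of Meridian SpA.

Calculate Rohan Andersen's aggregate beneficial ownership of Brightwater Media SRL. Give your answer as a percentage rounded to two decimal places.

Rohan reaches Brightwater along 3 paths.
Via Stratus: 100% × 70% = 70%.
Via Crestway → Quillon: 100% × 59% × 15% = 8.85%.
Via Quillon: 34% × 15% = 5.1%.
Total: 70% + 8.85% + 5.1% = 83.95%.

83.95%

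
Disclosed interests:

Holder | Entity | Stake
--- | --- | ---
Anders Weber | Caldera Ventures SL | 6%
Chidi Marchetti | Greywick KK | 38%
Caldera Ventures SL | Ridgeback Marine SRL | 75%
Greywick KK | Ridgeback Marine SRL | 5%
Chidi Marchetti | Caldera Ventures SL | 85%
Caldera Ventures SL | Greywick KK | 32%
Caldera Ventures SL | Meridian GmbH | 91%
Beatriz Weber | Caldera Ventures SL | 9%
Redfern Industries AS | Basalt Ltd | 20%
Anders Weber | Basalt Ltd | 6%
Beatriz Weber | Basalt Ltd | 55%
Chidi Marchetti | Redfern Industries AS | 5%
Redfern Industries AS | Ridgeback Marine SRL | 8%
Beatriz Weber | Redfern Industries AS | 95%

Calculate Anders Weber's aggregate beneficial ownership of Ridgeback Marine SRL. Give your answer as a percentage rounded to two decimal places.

4.60%

Anders reaches Ridgeback along 2 paths.
Via Caldera: 6% × 75% = 4.5%.
Via Caldera → Greywick: 6% × 32% × 5% = 0.096%.
Total: 4.5% + 0.096% = 4.596%.
Rounded: 4.60%.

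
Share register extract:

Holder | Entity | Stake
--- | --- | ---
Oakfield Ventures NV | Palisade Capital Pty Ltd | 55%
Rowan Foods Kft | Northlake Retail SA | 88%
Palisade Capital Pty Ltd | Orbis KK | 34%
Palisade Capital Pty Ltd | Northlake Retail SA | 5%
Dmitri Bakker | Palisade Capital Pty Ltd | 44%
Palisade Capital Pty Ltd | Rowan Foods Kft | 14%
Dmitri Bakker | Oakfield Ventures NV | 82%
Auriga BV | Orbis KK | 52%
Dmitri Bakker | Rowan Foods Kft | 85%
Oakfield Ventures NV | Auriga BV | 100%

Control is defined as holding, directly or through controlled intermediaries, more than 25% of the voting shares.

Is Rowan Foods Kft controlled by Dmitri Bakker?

Dmitri holds 82% of Oakfield, so Dmitri controls Oakfield.
Dmitri and Oakfield together hold 44% + 55% = 99% of Palisade, so Dmitri controls Palisade.
Dmitri and Palisade together hold 85% + 14% = 99% of Rowan, so Dmitri controls Rowan.

Yes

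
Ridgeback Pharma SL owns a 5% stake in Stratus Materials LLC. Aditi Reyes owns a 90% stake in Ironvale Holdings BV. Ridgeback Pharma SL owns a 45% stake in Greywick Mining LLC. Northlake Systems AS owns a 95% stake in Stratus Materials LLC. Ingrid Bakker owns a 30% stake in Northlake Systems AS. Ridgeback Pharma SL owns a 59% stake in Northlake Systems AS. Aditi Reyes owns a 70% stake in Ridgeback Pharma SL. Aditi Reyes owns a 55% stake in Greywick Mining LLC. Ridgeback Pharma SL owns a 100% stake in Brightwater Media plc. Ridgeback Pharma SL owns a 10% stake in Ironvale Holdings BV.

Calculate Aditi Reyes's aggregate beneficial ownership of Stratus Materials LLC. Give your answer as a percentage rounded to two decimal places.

42.74%

Aditi reaches Stratus along 2 paths.
Via Ridgeback: 70% × 5% = 3.5%.
Via Ridgeback → Northlake: 70% × 59% × 95% = 39.235%.
Total: 3.5% + 39.235% = 42.735%.
Rounded: 42.74%.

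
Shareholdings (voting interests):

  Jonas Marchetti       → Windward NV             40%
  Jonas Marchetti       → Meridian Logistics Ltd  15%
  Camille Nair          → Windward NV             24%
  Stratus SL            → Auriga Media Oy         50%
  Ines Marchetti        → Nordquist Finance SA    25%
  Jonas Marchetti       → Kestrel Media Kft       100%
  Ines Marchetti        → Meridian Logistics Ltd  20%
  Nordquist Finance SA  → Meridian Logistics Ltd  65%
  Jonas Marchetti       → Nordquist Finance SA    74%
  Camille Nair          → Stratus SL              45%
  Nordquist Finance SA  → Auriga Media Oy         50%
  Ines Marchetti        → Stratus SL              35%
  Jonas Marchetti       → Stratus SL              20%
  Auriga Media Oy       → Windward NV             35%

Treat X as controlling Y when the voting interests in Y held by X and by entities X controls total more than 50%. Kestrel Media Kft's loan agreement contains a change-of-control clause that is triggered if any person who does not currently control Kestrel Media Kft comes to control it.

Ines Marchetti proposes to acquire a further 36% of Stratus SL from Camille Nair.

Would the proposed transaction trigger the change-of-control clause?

No

The purchase adds only to Ines's holdings (Camille's stake shrinks), so Ines is the only person who could newly come to control Kestrel.
Ines's largest direct stake is 35% in Stratus, which does not meet the threshold, so Ines controls no company.
Neither Ines nor any entity Ines controls holds any voting interest in Kestrel.
So before the transaction, Ines does not control Kestrel.
After the purchase, Ines's direct stake in Stratus rises to 35% + 36% = 71%, and Camille's stake falls to 9%.
Ines holds 71% of Stratus, so Ines controls Stratus.
After the transaction, neither Ines nor any entity Ines controls holds a voting interest in Kestrel, so Ines still does not control it.
No new person acquires control, so the clause is not triggered.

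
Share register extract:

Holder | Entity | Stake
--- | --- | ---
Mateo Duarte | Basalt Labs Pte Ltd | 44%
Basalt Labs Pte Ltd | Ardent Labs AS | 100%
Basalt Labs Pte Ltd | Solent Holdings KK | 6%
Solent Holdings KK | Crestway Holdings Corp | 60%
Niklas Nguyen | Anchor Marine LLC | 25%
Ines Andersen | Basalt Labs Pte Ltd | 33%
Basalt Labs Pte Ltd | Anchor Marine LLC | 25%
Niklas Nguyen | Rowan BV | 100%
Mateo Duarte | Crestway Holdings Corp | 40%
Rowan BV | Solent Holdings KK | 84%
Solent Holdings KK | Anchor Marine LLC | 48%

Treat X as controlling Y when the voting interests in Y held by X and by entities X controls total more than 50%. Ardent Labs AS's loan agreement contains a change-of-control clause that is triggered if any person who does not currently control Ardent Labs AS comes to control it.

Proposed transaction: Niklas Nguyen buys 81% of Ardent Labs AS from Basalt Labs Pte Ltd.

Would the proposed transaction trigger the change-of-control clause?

Yes

The purchase adds only to Niklas's holdings (Basalt's stake shrinks), so Niklas is the only person who could newly come to control Ardent.
Niklas holds 100% of Rowan, so Niklas controls Rowan.
Rowan holds 84% of Solent, so Niklas controls Solent.
Niklas and Solent together hold 25% + 48% = 73% of Anchor, so Niklas controls Anchor.
Solent holds 60% of Crestway, so Niklas controls Crestway.
Neither Niklas nor any entity Niklas controls holds any voting interest in Ardent.
So before the transaction, Niklas does not control Ardent.
After the purchase, Niklas holds 81% of Ardent directly, and Basalt's stake falls to 19%.
Niklas holds 81% of Ardent, so Niklas controls Ardent.
Niklas did not control Ardent before and does after, so the clause is triggered.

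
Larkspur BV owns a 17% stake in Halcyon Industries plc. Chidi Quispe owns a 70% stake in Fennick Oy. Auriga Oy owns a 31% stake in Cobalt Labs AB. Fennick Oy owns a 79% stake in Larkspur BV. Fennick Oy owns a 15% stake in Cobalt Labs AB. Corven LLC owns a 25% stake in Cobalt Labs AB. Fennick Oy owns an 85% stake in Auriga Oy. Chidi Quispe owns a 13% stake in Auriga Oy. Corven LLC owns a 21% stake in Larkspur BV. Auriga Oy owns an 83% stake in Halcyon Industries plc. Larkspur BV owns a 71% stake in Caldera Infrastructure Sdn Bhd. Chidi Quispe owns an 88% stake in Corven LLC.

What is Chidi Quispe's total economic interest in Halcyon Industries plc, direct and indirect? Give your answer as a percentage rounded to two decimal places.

72.72%

Chidi reaches Halcyon along 4 paths.
Via Fennick → Larkspur: 70% × 79% × 17% = 9.401%.
Via Corven → Larkspur: 88% × 21% × 17% = 3.1416%.
Via Auriga: 13% × 83% = 10.79%.
Via Fennick → Auriga: 70% × 85% × 83% = 49.385%.
Total: 9.401% + 3.1416% + 10.79% + 49.385% = 72.7176%.
Rounded: 72.72%.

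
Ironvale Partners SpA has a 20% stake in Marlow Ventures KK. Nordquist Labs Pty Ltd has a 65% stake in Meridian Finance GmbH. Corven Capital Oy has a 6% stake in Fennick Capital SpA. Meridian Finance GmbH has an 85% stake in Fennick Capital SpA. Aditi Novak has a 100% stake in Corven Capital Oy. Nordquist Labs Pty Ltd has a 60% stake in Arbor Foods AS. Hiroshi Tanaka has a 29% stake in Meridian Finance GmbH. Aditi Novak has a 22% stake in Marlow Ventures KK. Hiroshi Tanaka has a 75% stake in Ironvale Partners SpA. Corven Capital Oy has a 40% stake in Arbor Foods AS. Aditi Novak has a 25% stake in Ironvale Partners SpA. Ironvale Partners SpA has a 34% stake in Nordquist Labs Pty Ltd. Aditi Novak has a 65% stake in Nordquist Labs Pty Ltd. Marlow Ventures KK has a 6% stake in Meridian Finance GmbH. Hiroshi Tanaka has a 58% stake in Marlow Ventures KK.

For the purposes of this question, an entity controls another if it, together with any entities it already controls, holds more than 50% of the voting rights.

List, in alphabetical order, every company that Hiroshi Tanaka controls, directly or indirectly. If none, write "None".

Ironvale Partners SpA, Marlow Ventures KK

Hiroshi holds 75% of Ironvale, so Hiroshi controls Ironvale.
Ironvale and Hiroshi together hold 20% + 58% = 78% of Marlow, so Hiroshi controls Marlow.
No other company's threshold is met.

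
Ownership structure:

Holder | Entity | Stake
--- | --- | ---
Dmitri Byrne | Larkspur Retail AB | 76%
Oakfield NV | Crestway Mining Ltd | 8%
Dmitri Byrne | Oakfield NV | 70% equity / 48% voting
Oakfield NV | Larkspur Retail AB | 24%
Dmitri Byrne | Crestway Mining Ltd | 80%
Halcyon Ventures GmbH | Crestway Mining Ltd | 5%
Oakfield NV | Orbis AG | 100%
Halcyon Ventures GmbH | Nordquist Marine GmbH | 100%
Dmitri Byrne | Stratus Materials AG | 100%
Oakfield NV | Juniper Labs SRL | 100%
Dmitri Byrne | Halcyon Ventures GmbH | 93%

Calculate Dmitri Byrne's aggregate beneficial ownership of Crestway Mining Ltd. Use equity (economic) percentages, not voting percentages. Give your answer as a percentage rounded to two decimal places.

Dmitri reaches Crestway along 3 paths.
Via Halcyon: 93% × 5% = 4.65%.
Via Oakfield: 70% × 8% = 5.6%.
Direct stake: 80% = 80%.
Total: 4.65% + 5.6% + 80% = 90.25%.

90.25%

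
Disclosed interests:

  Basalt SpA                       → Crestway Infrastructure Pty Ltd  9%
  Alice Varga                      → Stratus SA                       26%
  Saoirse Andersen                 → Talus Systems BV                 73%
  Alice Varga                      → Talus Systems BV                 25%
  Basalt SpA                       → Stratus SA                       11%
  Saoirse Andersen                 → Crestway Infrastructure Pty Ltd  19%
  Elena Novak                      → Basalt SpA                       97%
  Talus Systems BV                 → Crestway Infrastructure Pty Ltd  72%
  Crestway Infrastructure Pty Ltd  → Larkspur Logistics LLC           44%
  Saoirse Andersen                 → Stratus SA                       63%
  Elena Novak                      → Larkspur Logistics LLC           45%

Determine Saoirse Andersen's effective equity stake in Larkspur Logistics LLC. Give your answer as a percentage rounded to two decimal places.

31.49%

Saoirse reaches Larkspur along 2 paths.
Via Talus → Crestway: 73% × 72% × 44% = 23.1264%.
Via Crestway: 19% × 44% = 8.36%.
Total: 23.1264% + 8.36% = 31.4864%.
Rounded: 31.49%.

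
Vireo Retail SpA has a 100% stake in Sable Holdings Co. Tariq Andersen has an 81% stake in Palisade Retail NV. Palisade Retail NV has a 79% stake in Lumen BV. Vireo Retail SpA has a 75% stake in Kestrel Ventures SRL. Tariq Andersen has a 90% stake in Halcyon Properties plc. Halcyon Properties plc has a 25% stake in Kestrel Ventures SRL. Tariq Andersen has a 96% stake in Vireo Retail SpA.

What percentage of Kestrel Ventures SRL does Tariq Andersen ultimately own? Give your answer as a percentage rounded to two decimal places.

Tariq reaches Kestrel along 2 paths.
Via Halcyon: 90% × 25% = 22.5%.
Via Vireo: 96% × 75% = 72%.
Total: 22.5% + 72% = 94.5%.
Rounded: 94.50%.

94.50%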